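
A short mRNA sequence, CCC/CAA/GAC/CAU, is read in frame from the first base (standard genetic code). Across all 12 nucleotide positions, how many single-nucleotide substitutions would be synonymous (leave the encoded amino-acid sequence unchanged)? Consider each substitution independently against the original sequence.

6

Codon 1 (CCC, Pro): 3 synonymous substitutions.
Codon 2 (CAA, Gln): 1 synonymous substitution.
Codon 3 (GAC, Asp): 1 synonymous substitution.
Codon 4 (CAU, His): 1 synonymous substitution.
Total: 3 + 1 + 1 + 1 = 6.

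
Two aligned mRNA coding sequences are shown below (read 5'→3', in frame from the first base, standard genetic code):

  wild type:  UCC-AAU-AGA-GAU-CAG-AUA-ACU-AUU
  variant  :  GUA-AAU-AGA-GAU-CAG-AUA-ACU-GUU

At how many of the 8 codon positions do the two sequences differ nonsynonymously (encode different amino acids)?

Codon 1: UCC Ser / GUA Val — nonsynonymous.
Codon 2: AAU Asn / AAU Asn — identical.
Codon 3: AGA Arg / AGA Arg — identical.
Codon 4: GAU Asp / GAU Asp — identical.
Codon 5: CAG Gln / CAG Gln — identical.
Codon 6: AUA Ile / AUA Ile — identical.
Codon 7: ACU Thr / ACU Thr — identical.
Codon 8: AUU Ile / GUU Val — nonsynonymous.
Nonsynonymous differences: 2.

2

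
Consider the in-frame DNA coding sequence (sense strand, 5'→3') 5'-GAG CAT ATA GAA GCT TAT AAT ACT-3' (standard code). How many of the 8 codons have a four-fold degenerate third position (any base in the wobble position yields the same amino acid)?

2

Codon 1 GAG (Glu): third position 2-fold.
Codon 2 CAT (His): third position 2-fold.
Codon 3 ATA (Ile): third position 3-fold.
Codon 4 GAA (Glu): third position 2-fold.
Codon 5 GCT (Ala): third position 4-fold.
Codon 6 TAT (Tyr): third position 2-fold.
Codon 7 AAT (Asn): third position 2-fold.
Codon 8 ACT (Thr): third position 4-fold.
Four-fold degenerate third positions: 2.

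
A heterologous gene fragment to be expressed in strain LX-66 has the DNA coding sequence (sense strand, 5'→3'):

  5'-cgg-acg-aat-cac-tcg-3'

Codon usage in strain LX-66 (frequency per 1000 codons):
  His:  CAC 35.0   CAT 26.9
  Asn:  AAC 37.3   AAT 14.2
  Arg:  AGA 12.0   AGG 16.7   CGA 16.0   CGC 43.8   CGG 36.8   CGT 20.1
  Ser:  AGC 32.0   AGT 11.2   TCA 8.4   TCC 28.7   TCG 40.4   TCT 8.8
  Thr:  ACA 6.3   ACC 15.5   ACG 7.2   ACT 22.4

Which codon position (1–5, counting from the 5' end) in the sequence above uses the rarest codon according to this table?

2

Codon 1 CGG (Arg): 36.8 per 1000.
Codon 2 ACG (Thr): 7.2 per 1000.
Codon 3 AAT (Asn): 14.2 per 1000.
Codon 4 CAC (His): 35.0 per 1000.
Codon 5 TCG (Ser): 40.4 per 1000.
Lowest frequency is 7.2 at codon 2.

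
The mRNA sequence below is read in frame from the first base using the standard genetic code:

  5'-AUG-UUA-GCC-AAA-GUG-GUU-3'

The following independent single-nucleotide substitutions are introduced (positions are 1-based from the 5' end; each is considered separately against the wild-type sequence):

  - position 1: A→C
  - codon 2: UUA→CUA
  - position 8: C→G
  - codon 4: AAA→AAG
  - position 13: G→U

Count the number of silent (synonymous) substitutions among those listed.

2

Codon 1: AUG (Met) → CUG (Leu) — missense.
Codon 2: UUA (Leu) → CUA (Leu) — synonymous.
Codon 3: GCC (Ala) → GGC (Gly) — missense.
Codon 4: AAA (Lys) → AAG (Lys) — synonymous.
Codon 5: GUG (Val) → UUG (Leu) — missense.
Synonymous: 2 of 5.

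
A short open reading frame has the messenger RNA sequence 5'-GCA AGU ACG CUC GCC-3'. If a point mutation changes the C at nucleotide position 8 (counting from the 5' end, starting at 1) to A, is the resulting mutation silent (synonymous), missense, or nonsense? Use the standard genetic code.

Position 8 falls in codon 3: ACG → Thr.
After the substitution the codon is AAG → Lys.
Thr ≠ Lys, so this is a missense mutation.

missense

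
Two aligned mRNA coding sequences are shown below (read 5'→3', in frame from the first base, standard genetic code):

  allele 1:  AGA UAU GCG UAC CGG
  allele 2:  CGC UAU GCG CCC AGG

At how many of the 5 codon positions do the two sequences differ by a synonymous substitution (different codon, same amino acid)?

2

Codon 1: AGA Arg / CGC Arg — synonymous.
Codon 2: UAU Tyr / UAU Tyr — identical.
Codon 3: GCG Ala / GCG Ala — identical.
Codon 4: UAC Tyr / CCC Pro — nonsynonymous.
Codon 5: CGG Arg / AGG Arg — synonymous.
Synonymous differences: 2.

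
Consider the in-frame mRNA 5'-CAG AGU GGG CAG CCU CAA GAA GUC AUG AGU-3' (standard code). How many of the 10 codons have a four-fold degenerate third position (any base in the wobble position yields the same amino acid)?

Codon 1 CAG (Gln): third position 2-fold.
Codon 2 AGU (Ser): third position 2-fold.
Codon 3 GGG (Gly): third position 4-fold.
Codon 4 CAG (Gln): third position 2-fold.
Codon 5 CCU (Pro): third position 4-fold.
Codon 6 CAA (Gln): third position 2-fold.
Codon 7 GAA (Glu): third position 2-fold.
Codon 8 GUC (Val): third position 4-fold.
Codon 9 AUG (Met): third position 1-fold.
Codon 10 AGU (Ser): third position 2-fold.
Four-fold degenerate third positions: 3.

3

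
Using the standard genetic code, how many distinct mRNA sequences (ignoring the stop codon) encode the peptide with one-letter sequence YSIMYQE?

Tyr: 2 codons.
Ser: 6 codons.
Ile: 3 codons.
Met: 1 codon.
Tyr: 2 codons.
Gln: 2 codons.
Glu: 2 codons.
2 × 6 × 3 × 1 × 2 × 2 × 2 = 288.

288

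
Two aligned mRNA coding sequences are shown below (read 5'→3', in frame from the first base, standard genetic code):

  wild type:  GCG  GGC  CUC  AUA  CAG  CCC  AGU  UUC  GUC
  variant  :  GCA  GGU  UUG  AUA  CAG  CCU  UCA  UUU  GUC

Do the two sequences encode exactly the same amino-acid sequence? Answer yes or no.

yes

Codon 1: GCG Ala / GCA Ala — synonymous.
Codon 2: GGC Gly / GGU Gly — synonymous.
Codon 3: CUC Leu / UUG Leu — synonymous.
Codon 4: AUA Ile / AUA Ile — identical.
Codon 5: CAG Gln / CAG Gln — identical.
Codon 6: CCC Pro / CCU Pro — synonymous.
Codon 7: AGU Ser / UCA Ser — synonymous.
Codon 8: UUC Phe / UUU Phe — synonymous.
Codon 9: GUC Val / GUC Val — identical.
Nonsynonymous differences: 0 → same protein.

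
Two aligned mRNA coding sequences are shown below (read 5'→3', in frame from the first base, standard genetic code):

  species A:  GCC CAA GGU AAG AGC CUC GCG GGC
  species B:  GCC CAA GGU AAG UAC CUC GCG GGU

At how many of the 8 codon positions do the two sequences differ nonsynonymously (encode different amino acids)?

1

Codon 1: GCC Ala / GCC Ala — identical.
Codon 2: CAA Gln / CAA Gln — identical.
Codon 3: GGU Gly / GGU Gly — identical.
Codon 4: AAG Lys / AAG Lys — identical.
Codon 5: AGC Ser / UAC Tyr — nonsynonymous.
Codon 6: CUC Leu / CUC Leu — identical.
Codon 7: GCG Ala / GCG Ala — identical.
Codon 8: GGC Gly / GGU Gly — synonymous.
Nonsynonymous differences: 1.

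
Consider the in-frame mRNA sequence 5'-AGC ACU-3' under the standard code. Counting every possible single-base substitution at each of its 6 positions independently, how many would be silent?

4

Codon 1 (AGC, Ser): 1 synonymous substitution.
Codon 2 (ACU, Thr): 3 synonymous substitutions.
Total: 1 + 3 = 4.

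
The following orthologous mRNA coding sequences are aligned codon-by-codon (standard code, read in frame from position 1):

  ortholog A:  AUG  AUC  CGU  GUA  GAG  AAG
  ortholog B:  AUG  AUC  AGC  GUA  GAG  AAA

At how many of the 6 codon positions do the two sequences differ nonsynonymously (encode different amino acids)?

1

Codon 1: AUG Met / AUG Met — identical.
Codon 2: AUC Ile / AUC Ile — identical.
Codon 3: CGU Arg / AGC Ser — nonsynonymous.
Codon 4: GUA Val / GUA Val — identical.
Codon 5: GAG Glu / GAG Glu — identical.
Codon 6: AAG Lys / AAA Lys — synonymous.
Nonsynonymous differences: 1.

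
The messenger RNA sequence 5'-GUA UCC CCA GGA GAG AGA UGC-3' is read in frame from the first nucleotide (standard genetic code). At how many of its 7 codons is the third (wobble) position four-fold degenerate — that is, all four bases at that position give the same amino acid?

Codon 1 GUA (Val): third position 4-fold.
Codon 2 UCC (Ser): third position 4-fold.
Codon 3 CCA (Pro): third position 4-fold.
Codon 4 GGA (Gly): third position 4-fold.
Codon 5 GAG (Glu): third position 2-fold.
Codon 6 AGA (Arg): third position 2-fold.
Codon 7 UGC (Cys): third position 2-fold.
Four-fold degenerate third positions: 4.

4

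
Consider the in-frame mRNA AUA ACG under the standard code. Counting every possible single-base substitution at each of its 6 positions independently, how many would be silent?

5

Codon 1 (AUA, Ile): 2 synonymous substitutions.
Codon 2 (ACG, Thr): 3 synonymous substitutions.
Total: 2 + 3 = 5.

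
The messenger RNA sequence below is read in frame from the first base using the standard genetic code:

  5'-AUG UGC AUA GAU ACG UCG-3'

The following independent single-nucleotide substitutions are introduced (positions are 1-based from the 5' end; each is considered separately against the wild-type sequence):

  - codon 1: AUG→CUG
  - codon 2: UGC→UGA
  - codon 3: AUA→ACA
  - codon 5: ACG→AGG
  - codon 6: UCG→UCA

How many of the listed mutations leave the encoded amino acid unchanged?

1

Codon 1: AUG (Met) → CUG (Leu) — missense.
Codon 2: UGC (Cys) → UGA (Stop) — nonsense.
Codon 3: AUA (Ile) → ACA (Thr) — missense.
Codon 5: ACG (Thr) → AGG (Arg) — missense.
Codon 6: UCG (Ser) → UCA (Ser) — synonymous.
Synonymous: 1 of 5.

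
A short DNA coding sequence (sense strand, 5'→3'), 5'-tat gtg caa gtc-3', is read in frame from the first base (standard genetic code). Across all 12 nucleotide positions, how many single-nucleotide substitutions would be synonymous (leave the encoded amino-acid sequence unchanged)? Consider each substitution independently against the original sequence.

8

Codon 1 (TAT, Tyr): 1 synonymous substitution.
Codon 2 (GTG, Val): 3 synonymous substitutions.
Codon 3 (CAA, Gln): 1 synonymous substitution.
Codon 4 (GTC, Val): 3 synonymous substitutions.
Total: 1 + 3 + 1 + 3 = 8.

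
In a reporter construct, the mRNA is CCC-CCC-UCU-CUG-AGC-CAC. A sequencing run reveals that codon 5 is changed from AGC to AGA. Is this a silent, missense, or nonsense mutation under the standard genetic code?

Position 15 falls in codon 5: AGC → Ser.
After the substitution the codon is AGA → Arg.
Ser ≠ Arg, so this is a missense mutation.

missense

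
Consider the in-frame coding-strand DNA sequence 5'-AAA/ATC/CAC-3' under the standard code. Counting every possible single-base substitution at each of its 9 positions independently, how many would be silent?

4

Codon 1 (AAA, Lys): 1 synonymous substitution.
Codon 2 (ATC, Ile): 2 synonymous substitutions.
Codon 3 (CAC, His): 1 synonymous substitution.
Total: 1 + 2 + 1 = 4.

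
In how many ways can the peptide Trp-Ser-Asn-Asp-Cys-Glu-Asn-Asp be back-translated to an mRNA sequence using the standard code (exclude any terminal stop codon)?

384

Trp: 1 codon.
Ser: 6 codons.
Asn: 2 codons.
Asp: 2 codons.
Cys: 2 codons.
Glu: 2 codons.
Asn: 2 codons.
Asp: 2 codons.
1 × 6 × 2 × 2 × 2 × 2 × 2 × 2 = 384.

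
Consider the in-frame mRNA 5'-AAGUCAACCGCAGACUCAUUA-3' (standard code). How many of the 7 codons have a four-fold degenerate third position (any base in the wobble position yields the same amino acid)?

4

Codon 1 AAG (Lys): third position 2-fold.
Codon 2 UCA (Ser): third position 4-fold.
Codon 3 ACC (Thr): third position 4-fold.
Codon 4 GCA (Ala): third position 4-fold.
Codon 5 GAC (Asp): third position 2-fold.
Codon 6 UCA (Ser): third position 4-fold.
Codon 7 UUA (Leu): third position 2-fold.
Four-fold degenerate third positions: 4.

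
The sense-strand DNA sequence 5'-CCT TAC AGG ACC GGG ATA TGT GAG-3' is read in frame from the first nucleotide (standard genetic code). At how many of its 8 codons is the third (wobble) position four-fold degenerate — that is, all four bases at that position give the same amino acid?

3

Codon 1 CCT (Pro): third position 4-fold.
Codon 2 TAC (Tyr): third position 2-fold.
Codon 3 AGG (Arg): third position 2-fold.
Codon 4 ACC (Thr): third position 4-fold.
Codon 5 GGG (Gly): third position 4-fold.
Codon 6 ATA (Ile): third position 3-fold.
Codon 7 TGT (Cys): third position 2-fold.
Codon 8 GAG (Glu): third position 2-fold.
Four-fold degenerate third positions: 3.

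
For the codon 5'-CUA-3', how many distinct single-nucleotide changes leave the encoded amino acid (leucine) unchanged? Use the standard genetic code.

4

Position 1: UUA → 1 synonymous.
Position 2: none → 0 synonymous.
Position 3: CUU, CUC, CUG → 3 synonymous.
Total: 1 + 0 + 3 = 4.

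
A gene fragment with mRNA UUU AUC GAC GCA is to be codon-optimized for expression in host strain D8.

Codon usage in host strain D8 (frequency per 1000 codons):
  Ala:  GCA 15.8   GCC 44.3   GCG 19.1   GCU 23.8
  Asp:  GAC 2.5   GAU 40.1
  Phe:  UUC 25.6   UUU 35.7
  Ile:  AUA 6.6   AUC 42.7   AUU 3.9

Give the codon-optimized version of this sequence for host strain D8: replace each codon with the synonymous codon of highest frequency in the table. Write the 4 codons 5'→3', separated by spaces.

Codon 1 (Phe): best is UUU at 35.7.
Codon 2 (Ile): best is AUC at 42.7.
Codon 3 (Asp): best is GAU at 40.1.
Codon 4 (Ala): best is GCC at 44.3.

UUU AUC GAU GCC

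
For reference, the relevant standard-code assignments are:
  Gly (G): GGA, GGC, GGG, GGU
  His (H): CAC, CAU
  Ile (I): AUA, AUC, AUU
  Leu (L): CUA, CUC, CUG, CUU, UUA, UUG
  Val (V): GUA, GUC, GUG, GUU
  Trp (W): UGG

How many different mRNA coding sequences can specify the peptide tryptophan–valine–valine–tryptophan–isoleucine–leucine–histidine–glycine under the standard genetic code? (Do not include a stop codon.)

2304

Trp: 1 codon.
Val: 4 codons.
Val: 4 codons.
Trp: 1 codon.
Ile: 3 codons.
Leu: 6 codons.
His: 2 codons.
Gly: 4 codons.
1 × 4 × 4 × 1 × 3 × 6 × 2 × 4 = 2304.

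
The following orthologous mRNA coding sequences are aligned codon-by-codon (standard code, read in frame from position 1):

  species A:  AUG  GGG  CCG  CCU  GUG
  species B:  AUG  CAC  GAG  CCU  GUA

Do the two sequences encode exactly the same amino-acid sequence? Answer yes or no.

Codon 1: AUG Met / AUG Met — identical.
Codon 2: GGG Gly / CAC His — nonsynonymous.
Codon 3: CCG Pro / GAG Glu — nonsynonymous.
Codon 4: CCU Pro / CCU Pro — identical.
Codon 5: GUG Val / GUA Val — synonymous.
Nonsynonymous differences: 2 → different protein.

no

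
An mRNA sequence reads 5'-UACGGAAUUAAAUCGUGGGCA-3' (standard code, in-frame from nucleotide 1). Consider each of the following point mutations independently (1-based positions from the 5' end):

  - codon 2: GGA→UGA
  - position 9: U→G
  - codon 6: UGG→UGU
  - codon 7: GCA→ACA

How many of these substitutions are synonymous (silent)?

0

Codon 2: GGA (Gly) → UGA (Stop) — nonsense.
Codon 3: AUU (Ile) → AUG (Met) — missense.
Codon 6: UGG (Trp) → UGU (Cys) — missense.
Codon 7: GCA (Ala) → ACA (Thr) — missense.
Synonymous: 0 of 4.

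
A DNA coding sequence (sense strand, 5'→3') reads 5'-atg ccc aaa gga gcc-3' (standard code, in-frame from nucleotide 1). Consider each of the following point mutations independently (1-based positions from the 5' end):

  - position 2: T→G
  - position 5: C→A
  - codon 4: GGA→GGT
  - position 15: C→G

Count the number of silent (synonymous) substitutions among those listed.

Codon 1: ATG (Met) → AGG (Arg) — missense.
Codon 2: CCC (Pro) → CAC (His) — missense.
Codon 4: GGA (Gly) → GGT (Gly) — synonymous.
Codon 5: GCC (Ala) → GCG (Ala) — synonymous.
Synonymous: 2 of 4.

2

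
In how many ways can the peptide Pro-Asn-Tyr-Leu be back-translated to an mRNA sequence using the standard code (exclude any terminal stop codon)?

96

Pro: 4 codons.
Asn: 2 codons.
Tyr: 2 codons.
Leu: 6 codons.
4 × 2 × 2 × 6 = 96.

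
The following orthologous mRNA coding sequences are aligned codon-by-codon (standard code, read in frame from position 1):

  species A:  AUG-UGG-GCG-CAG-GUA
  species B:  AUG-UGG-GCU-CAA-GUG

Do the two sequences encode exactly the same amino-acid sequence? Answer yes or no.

yes

Codon 1: AUG Met / AUG Met — identical.
Codon 2: UGG Trp / UGG Trp — identical.
Codon 3: GCG Ala / GCU Ala — synonymous.
Codon 4: CAG Gln / CAA Gln — synonymous.
Codon 5: GUA Val / GUG Val — synonymous.
Nonsynonymous differences: 0 → same protein.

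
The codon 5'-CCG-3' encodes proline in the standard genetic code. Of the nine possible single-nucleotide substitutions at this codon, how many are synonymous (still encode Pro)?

3

Position 1: none → 0 synonymous.
Position 2: none → 0 synonymous.
Position 3: CCU, CCC, CCA → 3 synonymous.
Total: 0 + 0 + 3 = 3.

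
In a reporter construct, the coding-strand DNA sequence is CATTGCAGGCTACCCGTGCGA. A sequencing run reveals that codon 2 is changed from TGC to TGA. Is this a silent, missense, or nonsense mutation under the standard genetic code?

Position 6 falls in codon 2: TGC → Cys.
After the substitution the codon is TGA → Stop.
The new codon is a stop codon, so this is a nonsense mutation.

nonsense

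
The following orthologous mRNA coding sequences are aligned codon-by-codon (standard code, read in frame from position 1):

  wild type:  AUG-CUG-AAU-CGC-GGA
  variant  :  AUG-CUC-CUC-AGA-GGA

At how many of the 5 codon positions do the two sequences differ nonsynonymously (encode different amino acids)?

1

Codon 1: AUG Met / AUG Met — identical.
Codon 2: CUG Leu / CUC Leu — synonymous.
Codon 3: AAU Asn / CUC Leu — nonsynonymous.
Codon 4: CGC Arg / AGA Arg — synonymous.
Codon 5: GGA Gly / GGA Gly — identical.
Nonsynonymous differences: 1.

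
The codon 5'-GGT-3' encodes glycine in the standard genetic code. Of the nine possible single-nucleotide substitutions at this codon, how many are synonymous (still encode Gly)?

Position 1: none → 0 synonymous.
Position 2: none → 0 synonymous.
Position 3: GGC, GGA, GGG → 3 synonymous.
Total: 0 + 0 + 3 = 3.

3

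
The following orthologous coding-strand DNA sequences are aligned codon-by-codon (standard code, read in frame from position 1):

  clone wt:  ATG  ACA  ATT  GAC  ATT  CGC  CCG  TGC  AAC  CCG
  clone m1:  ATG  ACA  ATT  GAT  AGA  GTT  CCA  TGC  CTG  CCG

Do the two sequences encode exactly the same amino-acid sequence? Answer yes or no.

no

Codon 1: ATG Met / ATG Met — identical.
Codon 2: ACA Thr / ACA Thr — identical.
Codon 3: ATT Ile / ATT Ile — identical.
Codon 4: GAC Asp / GAT Asp — synonymous.
Codon 5: ATT Ile / AGA Arg — nonsynonymous.
Codon 6: CGC Arg / GTT Val — nonsynonymous.
Codon 7: CCG Pro / CCA Pro — synonymous.
Codon 8: TGC Cys / TGC Cys — identical.
Codon 9: AAC Asn / CTG Leu — nonsynonymous.
Codon 10: CCG Pro / CCG Pro — identical.
Nonsynonymous differences: 3 → different protein.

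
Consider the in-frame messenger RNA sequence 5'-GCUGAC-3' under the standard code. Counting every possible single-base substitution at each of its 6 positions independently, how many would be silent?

Codon 1 (GCU, Ala): 3 synonymous substitutions.
Codon 2 (GAC, Asp): 1 synonymous substitution.
Total: 3 + 1 = 4.

4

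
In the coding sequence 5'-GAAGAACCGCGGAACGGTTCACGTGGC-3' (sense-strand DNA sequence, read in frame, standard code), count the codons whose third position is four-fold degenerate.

6

Codon 1 GAA (Glu): third position 2-fold.
Codon 2 GAA (Glu): third position 2-fold.
Codon 3 CCG (Pro): third position 4-fold.
Codon 4 CGG (Arg): third position 4-fold.
Codon 5 AAC (Asn): third position 2-fold.
Codon 6 GGT (Gly): third position 4-fold.
Codon 7 TCA (Ser): third position 4-fold.
Codon 8 CGT (Arg): third position 4-fold.
Codon 9 GGC (Gly): third position 4-fold.
Four-fold degenerate third positions: 6.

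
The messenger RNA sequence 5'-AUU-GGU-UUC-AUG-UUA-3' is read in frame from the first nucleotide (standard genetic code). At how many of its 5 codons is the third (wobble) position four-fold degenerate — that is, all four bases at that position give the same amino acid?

Codon 1 AUU (Ile): third position 3-fold.
Codon 2 GGU (Gly): third position 4-fold.
Codon 3 UUC (Phe): third position 2-fold.
Codon 4 AUG (Met): third position 1-fold.
Codon 5 UUA (Leu): third position 2-fold.
Four-fold degenerate third positions: 1.

1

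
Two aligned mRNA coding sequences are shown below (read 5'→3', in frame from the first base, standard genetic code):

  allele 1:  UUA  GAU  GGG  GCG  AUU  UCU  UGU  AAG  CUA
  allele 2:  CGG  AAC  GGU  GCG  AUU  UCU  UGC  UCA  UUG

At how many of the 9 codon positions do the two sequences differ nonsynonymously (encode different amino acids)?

3

Codon 1: UUA Leu / CGG Arg — nonsynonymous.
Codon 2: GAU Asp / AAC Asn — nonsynonymous.
Codon 3: GGG Gly / GGU Gly — synonymous.
Codon 4: GCG Ala / GCG Ala — identical.
Codon 5: AUU Ile / AUU Ile — identical.
Codon 6: UCU Ser / UCU Ser — identical.
Codon 7: UGU Cys / UGC Cys — synonymous.
Codon 8: AAG Lys / UCA Ser — nonsynonymous.
Codon 9: CUA Leu / UUG Leu — synonymous.
Nonsynonymous differences: 3.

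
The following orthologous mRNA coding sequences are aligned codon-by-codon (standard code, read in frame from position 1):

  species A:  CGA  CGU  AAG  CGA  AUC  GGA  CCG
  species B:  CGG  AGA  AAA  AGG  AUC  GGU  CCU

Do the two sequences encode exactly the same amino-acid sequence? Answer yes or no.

Codon 1: CGA Arg / CGG Arg — synonymous.
Codon 2: CGU Arg / AGA Arg — synonymous.
Codon 3: AAG Lys / AAA Lys — synonymous.
Codon 4: CGA Arg / AGG Arg — synonymous.
Codon 5: AUC Ile / AUC Ile — identical.
Codon 6: GGA Gly / GGU Gly — synonymous.
Codon 7: CCG Pro / CCU Pro — synonymous.
Nonsynonymous differences: 0 → same protein.

yes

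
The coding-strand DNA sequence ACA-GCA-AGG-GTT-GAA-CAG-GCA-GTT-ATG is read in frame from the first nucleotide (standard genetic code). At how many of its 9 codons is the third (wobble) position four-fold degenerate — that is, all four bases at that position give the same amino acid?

5

Codon 1 ACA (Thr): third position 4-fold.
Codon 2 GCA (Ala): third position 4-fold.
Codon 3 AGG (Arg): third position 2-fold.
Codon 4 GTT (Val): third position 4-fold.
Codon 5 GAA (Glu): third position 2-fold.
Codon 6 CAG (Gln): third position 2-fold.
Codon 7 GCA (Ala): third position 4-fold.
Codon 8 GTT (Val): third position 4-fold.
Codon 9 ATG (Met): third position 1-fold.
Four-fold degenerate third positions: 5.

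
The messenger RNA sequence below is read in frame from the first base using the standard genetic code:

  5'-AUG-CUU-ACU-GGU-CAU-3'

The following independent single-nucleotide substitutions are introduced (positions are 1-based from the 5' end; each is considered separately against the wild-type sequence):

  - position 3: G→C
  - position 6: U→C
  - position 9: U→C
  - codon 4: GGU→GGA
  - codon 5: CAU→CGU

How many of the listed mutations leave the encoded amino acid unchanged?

Codon 1: AUG (Met) → AUC (Ile) — missense.
Codon 2: CUU (Leu) → CUC (Leu) — synonymous.
Codon 3: ACU (Thr) → ACC (Thr) — synonymous.
Codon 4: GGU (Gly) → GGA (Gly) — synonymous.
Codon 5: CAU (His) → CGU (Arg) — missense.
Synonymous: 3 of 5.

3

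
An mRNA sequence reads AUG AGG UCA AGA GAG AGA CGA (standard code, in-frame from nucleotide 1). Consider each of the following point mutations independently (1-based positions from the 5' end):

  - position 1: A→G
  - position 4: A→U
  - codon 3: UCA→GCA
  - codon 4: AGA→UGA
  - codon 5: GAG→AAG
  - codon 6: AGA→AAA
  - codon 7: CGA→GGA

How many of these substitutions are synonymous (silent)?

Codon 1: AUG (Met) → GUG (Val) — missense.
Codon 2: AGG (Arg) → UGG (Trp) — missense.
Codon 3: UCA (Ser) → GCA (Ala) — missense.
Codon 4: AGA (Arg) → UGA (Stop) — nonsense.
Codon 5: GAG (Glu) → AAG (Lys) — missense.
Codon 6: AGA (Arg) → AAA (Lys) — missense.
Codon 7: CGA (Arg) → GGA (Gly) — missense.
Synonymous: 0 of 7.

0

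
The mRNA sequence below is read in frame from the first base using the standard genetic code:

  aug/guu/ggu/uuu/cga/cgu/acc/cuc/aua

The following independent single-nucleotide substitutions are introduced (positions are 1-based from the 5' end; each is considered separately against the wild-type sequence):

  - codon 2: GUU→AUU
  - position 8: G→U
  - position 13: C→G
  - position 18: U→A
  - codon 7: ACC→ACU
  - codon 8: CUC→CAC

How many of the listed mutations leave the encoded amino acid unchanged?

2

Codon 2: GUU (Val) → AUU (Ile) — missense.
Codon 3: GGU (Gly) → GUU (Val) — missense.
Codon 5: CGA (Arg) → GGA (Gly) — missense.
Codon 6: CGU (Arg) → CGA (Arg) — synonymous.
Codon 7: ACC (Thr) → ACU (Thr) — synonymous.
Codon 8: CUC (Leu) → CAC (His) — missense.
Synonymous: 2 of 6.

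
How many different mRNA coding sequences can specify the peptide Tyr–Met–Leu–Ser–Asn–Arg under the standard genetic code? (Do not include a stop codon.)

Tyr: 2 codons.
Met: 1 codon.
Leu: 6 codons.
Ser: 6 codons.
Asn: 2 codons.
Arg: 6 codons.
2 × 1 × 6 × 6 × 2 × 6 = 864.

864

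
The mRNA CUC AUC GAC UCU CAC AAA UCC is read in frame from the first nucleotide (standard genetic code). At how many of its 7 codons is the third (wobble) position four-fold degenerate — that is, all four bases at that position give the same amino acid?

Codon 1 CUC (Leu): third position 4-fold.
Codon 2 AUC (Ile): third position 3-fold.
Codon 3 GAC (Asp): third position 2-fold.
Codon 4 UCU (Ser): third position 4-fold.
Codon 5 CAC (His): third position 2-fold.
Codon 6 AAA (Lys): third position 2-fold.
Codon 7 UCC (Ser): third position 4-fold.
Four-fold degenerate third positions: 3.

3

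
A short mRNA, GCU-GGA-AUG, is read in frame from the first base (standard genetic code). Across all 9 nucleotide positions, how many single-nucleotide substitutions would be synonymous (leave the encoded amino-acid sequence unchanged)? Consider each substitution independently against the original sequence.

6

Codon 1 (GCU, Ala): 3 synonymous substitutions.
Codon 2 (GGA, Gly): 3 synonymous substitutions.
Codon 3 (AUG, Met): 0 synonymous substitutions.
Total: 3 + 3 + 0 = 6.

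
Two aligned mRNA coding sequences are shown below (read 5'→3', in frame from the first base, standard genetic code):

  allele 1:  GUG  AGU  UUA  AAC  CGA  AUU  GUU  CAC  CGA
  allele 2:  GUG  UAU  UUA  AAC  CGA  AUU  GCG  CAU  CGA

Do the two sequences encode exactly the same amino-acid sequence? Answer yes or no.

no

Codon 1: GUG Val / GUG Val — identical.
Codon 2: AGU Ser / UAU Tyr — nonsynonymous.
Codon 3: UUA Leu / UUA Leu — identical.
Codon 4: AAC Asn / AAC Asn — identical.
Codon 5: CGA Arg / CGA Arg — identical.
Codon 6: AUU Ile / AUU Ile — identical.
Codon 7: GUU Val / GCG Ala — nonsynonymous.
Codon 8: CAC His / CAU His — synonymous.
Codon 9: CGA Arg / CGA Arg — identical.
Nonsynonymous differences: 2 → different protein.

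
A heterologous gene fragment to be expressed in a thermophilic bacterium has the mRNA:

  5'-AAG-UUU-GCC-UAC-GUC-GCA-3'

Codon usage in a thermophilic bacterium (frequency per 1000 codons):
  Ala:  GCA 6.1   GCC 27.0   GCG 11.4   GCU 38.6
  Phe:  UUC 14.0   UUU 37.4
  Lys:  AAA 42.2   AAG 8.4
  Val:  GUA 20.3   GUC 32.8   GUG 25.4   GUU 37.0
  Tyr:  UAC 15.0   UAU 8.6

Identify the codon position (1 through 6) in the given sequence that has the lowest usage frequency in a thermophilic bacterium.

Codon 1 AAG (Lys): 8.4 per 1000.
Codon 2 UUU (Phe): 37.4 per 1000.
Codon 3 GCC (Ala): 27.0 per 1000.
Codon 4 UAC (Tyr): 15.0 per 1000.
Codon 5 GUC (Val): 32.8 per 1000.
Codon 6 GCA (Ala): 6.1 per 1000.
Lowest frequency is 6.1 at codon 6.

6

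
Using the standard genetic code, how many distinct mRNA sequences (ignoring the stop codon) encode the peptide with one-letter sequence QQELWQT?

384

Gln: 2 codons.
Gln: 2 codons.
Glu: 2 codons.
Leu: 6 codons.
Trp: 1 codon.
Gln: 2 codons.
Thr: 4 codons.
2 × 2 × 2 × 6 × 1 × 2 × 4 = 384.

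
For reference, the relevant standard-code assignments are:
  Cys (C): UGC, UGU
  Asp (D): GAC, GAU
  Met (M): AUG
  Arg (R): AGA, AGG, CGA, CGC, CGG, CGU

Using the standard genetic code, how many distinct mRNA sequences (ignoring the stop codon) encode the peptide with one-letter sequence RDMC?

24

Arg: 6 codons.
Asp: 2 codons.
Met: 1 codon.
Cys: 2 codons.
6 × 2 × 1 × 2 = 24.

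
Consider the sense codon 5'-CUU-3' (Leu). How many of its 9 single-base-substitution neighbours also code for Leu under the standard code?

Position 1: none → 0 synonymous.
Position 2: none → 0 synonymous.
Position 3: CUC, CUA, CUG → 3 synonymous.
Total: 0 + 0 + 3 = 3.

3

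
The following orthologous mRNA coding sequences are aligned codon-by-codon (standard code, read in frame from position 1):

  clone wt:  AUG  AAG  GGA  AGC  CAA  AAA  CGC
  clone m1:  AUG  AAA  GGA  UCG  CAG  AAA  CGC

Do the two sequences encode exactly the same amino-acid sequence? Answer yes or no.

Codon 1: AUG Met / AUG Met — identical.
Codon 2: AAG Lys / AAA Lys — synonymous.
Codon 3: GGA Gly / GGA Gly — identical.
Codon 4: AGC Ser / UCG Ser — synonymous.
Codon 5: CAA Gln / CAG Gln — synonymous.
Codon 6: AAA Lys / AAA Lys — identical.
Codon 7: CGC Arg / CGC Arg — identical.
Nonsynonymous differences: 0 → same protein.

yes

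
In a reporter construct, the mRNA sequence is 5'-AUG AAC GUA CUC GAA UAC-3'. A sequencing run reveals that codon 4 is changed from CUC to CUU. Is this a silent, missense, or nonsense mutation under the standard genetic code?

Position 12 falls in codon 4: CUC → Leu.
After the substitution the codon is CUU → Leu.
Both encode Leu, so the change is synonymous.

silent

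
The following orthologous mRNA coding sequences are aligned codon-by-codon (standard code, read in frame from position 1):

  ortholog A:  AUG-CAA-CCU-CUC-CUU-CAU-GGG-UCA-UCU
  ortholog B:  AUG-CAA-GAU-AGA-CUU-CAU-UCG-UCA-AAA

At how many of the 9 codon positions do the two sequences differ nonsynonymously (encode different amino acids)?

Codon 1: AUG Met / AUG Met — identical.
Codon 2: CAA Gln / CAA Gln — identical.
Codon 3: CCU Pro / GAU Asp — nonsynonymous.
Codon 4: CUC Leu / AGA Arg — nonsynonymous.
Codon 5: CUU Leu / CUU Leu — identical.
Codon 6: CAU His / CAU His — identical.
Codon 7: GGG Gly / UCG Ser — nonsynonymous.
Codon 8: UCA Ser / UCA Ser — identical.
Codon 9: UCU Ser / AAA Lys — nonsynonymous.
Nonsynonymous differences: 4.

4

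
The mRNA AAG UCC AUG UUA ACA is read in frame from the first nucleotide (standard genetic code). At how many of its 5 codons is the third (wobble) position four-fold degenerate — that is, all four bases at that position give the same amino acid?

2

Codon 1 AAG (Lys): third position 2-fold.
Codon 2 UCC (Ser): third position 4-fold.
Codon 3 AUG (Met): third position 1-fold.
Codon 4 UUA (Leu): third position 2-fold.
Codon 5 ACA (Thr): third position 4-fold.
Four-fold degenerate third positions: 2.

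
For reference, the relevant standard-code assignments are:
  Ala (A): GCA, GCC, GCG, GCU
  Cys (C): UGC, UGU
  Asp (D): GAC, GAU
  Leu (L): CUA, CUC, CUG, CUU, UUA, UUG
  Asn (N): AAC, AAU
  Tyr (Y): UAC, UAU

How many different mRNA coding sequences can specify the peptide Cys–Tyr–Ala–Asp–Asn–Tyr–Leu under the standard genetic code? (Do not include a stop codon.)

Cys: 2 codons.
Tyr: 2 codons.
Ala: 4 codons.
Asp: 2 codons.
Asn: 2 codons.
Tyr: 2 codons.
Leu: 6 codons.
2 × 2 × 4 × 2 × 2 × 2 × 6 = 768.

768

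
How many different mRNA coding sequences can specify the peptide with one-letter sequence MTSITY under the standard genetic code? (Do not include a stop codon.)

Met: 1 codon.
Thr: 4 codons.
Ser: 6 codons.
Ile: 3 codons.
Thr: 4 codons.
Tyr: 2 codons.
1 × 4 × 6 × 3 × 4 × 2 = 576.

576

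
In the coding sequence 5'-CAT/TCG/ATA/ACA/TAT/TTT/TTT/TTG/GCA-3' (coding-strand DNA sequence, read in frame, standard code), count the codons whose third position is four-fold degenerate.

Codon 1 CAT (His): third position 2-fold.
Codon 2 TCG (Ser): third position 4-fold.
Codon 3 ATA (Ile): third position 3-fold.
Codon 4 ACA (Thr): third position 4-fold.
Codon 5 TAT (Tyr): third position 2-fold.
Codon 6 TTT (Phe): third position 2-fold.
Codon 7 TTT (Phe): third position 2-fold.
Codon 8 TTG (Leu): third position 2-fold.
Codon 9 GCA (Ala): third position 4-fold.
Four-fold degenerate third positions: 3.

3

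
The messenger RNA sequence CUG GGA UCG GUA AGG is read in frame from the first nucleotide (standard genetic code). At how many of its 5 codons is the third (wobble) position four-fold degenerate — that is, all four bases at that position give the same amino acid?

4

Codon 1 CUG (Leu): third position 4-fold.
Codon 2 GGA (Gly): third position 4-fold.
Codon 3 UCG (Ser): third position 4-fold.
Codon 4 GUA (Val): third position 4-fold.
Codon 5 AGG (Arg): third position 2-fold.
Four-fold degenerate third positions: 4.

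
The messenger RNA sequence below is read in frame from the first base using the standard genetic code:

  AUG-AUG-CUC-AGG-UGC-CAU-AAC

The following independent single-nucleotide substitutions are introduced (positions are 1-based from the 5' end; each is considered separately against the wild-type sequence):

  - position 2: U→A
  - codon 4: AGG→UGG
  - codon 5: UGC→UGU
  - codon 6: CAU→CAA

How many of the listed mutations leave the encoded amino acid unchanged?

Codon 1: AUG (Met) → AAG (Lys) — missense.
Codon 4: AGG (Arg) → UGG (Trp) — missense.
Codon 5: UGC (Cys) → UGU (Cys) — synonymous.
Codon 6: CAU (His) → CAA (Gln) — missense.
Synonymous: 1 of 4.

1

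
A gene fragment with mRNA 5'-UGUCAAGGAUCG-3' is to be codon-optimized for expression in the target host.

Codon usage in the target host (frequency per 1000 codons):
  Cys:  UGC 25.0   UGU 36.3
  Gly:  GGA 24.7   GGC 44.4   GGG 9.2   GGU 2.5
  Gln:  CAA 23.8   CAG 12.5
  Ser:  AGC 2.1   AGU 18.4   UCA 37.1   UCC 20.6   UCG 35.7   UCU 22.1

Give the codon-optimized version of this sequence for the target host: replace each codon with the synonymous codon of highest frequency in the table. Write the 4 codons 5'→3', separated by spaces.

Codon 1 (Cys): best is UGU at 36.3.
Codon 2 (Gln): best is CAA at 23.8.
Codon 3 (Gly): best is GGC at 44.4.
Codon 4 (Ser): best is UCA at 37.1.

UGU CAA GGC UCA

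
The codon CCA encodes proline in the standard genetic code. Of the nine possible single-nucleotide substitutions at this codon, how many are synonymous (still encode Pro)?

Position 1: none → 0 synonymous.
Position 2: none → 0 synonymous.
Position 3: CCU, CCC, CCG → 3 synonymous.
Total: 0 + 0 + 3 = 3.

3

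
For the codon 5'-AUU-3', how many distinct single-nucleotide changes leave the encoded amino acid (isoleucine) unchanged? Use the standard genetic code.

Position 1: none → 0 synonymous.
Position 2: none → 0 synonymous.
Position 3: AUC, AUA → 2 synonymous.
Total: 0 + 0 + 2 = 2.

2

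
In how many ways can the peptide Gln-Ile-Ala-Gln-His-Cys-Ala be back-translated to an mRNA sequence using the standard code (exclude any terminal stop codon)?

768

Gln: 2 codons.
Ile: 3 codons.
Ala: 4 codons.
Gln: 2 codons.
His: 2 codons.
Cys: 2 codons.
Ala: 4 codons.
2 × 3 × 4 × 2 × 2 × 2 × 4 = 768.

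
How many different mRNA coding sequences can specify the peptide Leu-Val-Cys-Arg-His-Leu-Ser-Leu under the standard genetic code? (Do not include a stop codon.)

124416

Leu: 6 codons.
Val: 4 codons.
Cys: 2 codons.
Arg: 6 codons.
His: 2 codons.
Leu: 6 codons.
Ser: 6 codons.
Leu: 6 codons.
6 × 4 × 2 × 6 × 2 × 6 × 6 × 6 = 124416.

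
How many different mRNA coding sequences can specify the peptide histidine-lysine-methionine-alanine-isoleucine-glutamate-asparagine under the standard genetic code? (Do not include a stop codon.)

His: 2 codons.
Lys: 2 codons.
Met: 1 codon.
Ala: 4 codons.
Ile: 3 codons.
Glu: 2 codons.
Asn: 2 codons.
2 × 2 × 1 × 4 × 3 × 2 × 2 = 192.

192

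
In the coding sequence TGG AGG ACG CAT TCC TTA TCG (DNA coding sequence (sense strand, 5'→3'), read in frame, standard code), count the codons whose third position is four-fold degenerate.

Codon 1 TGG (Trp): third position 1-fold.
Codon 2 AGG (Arg): third position 2-fold.
Codon 3 ACG (Thr): third position 4-fold.
Codon 4 CAT (His): third position 2-fold.
Codon 5 TCC (Ser): third position 4-fold.
Codon 6 TTA (Leu): third position 2-fold.
Codon 7 TCG (Ser): third position 4-fold.
Four-fold degenerate third positions: 3.

3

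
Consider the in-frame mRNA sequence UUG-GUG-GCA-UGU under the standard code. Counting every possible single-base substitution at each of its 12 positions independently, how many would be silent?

9

Codon 1 (UUG, Leu): 2 synonymous substitutions.
Codon 2 (GUG, Val): 3 synonymous substitutions.
Codon 3 (GCA, Ala): 3 synonymous substitutions.
Codon 4 (UGU, Cys): 1 synonymous substitution.
Total: 2 + 3 + 3 + 1 = 9.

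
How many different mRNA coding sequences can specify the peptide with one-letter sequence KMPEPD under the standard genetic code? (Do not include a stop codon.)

Lys: 2 codons.
Met: 1 codon.
Pro: 4 codons.
Glu: 2 codons.
Pro: 4 codons.
Asp: 2 codons.
2 × 1 × 4 × 2 × 4 × 2 = 128.

128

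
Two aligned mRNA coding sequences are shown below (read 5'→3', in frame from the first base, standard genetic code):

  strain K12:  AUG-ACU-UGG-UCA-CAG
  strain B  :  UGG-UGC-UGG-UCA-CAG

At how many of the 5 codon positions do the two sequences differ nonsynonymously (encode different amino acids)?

2

Codon 1: AUG Met / UGG Trp — nonsynonymous.
Codon 2: ACU Thr / UGC Cys — nonsynonymous.
Codon 3: UGG Trp / UGG Trp — identical.
Codon 4: UCA Ser / UCA Ser — identical.
Codon 5: CAG Gln / CAG Gln — identical.
Nonsynonymous differences: 2.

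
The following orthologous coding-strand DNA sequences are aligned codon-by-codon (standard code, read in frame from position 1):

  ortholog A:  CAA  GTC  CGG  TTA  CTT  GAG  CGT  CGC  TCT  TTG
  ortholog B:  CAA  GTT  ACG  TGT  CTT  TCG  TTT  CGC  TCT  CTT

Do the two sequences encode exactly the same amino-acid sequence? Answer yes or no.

Codon 1: CAA Gln / CAA Gln — identical.
Codon 2: GTC Val / GTT Val — synonymous.
Codon 3: CGG Arg / ACG Thr — nonsynonymous.
Codon 4: TTA Leu / TGT Cys — nonsynonymous.
Codon 5: CTT Leu / CTT Leu — identical.
Codon 6: GAG Glu / TCG Ser — nonsynonymous.
Codon 7: CGT Arg / TTT Phe — nonsynonymous.
Codon 8: CGC Arg / CGC Arg — identical.
Codon 9: TCT Ser / TCT Ser — identical.
Codon 10: TTG Leu / CTT Leu — synonymous.
Nonsynonymous differences: 4 → different protein.

no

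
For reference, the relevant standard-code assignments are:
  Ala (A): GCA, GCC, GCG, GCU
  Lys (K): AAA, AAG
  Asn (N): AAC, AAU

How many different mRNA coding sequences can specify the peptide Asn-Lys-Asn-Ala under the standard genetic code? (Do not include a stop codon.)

32

Asn: 2 codons.
Lys: 2 codons.
Asn: 2 codons.
Ala: 4 codons.
2 × 2 × 2 × 4 = 32.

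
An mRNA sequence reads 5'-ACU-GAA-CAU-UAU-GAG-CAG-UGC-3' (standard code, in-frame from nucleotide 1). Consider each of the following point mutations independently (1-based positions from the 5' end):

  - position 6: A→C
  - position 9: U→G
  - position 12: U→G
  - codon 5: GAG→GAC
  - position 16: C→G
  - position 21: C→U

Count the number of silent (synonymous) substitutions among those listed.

Codon 2: GAA (Glu) → GAC (Asp) — missense.
Codon 3: CAU (His) → CAG (Gln) — missense.
Codon 4: UAU (Tyr) → UAG (Stop) — nonsense.
Codon 5: GAG (Glu) → GAC (Asp) — missense.
Codon 6: CAG (Gln) → GAG (Glu) — missense.
Codon 7: UGC (Cys) → UGU (Cys) — synonymous.
Synonymous: 1 of 6.

1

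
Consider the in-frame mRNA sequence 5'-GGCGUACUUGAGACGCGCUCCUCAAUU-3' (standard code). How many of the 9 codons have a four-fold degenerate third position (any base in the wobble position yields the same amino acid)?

7

Codon 1 GGC (Gly): third position 4-fold.
Codon 2 GUA (Val): third position 4-fold.
Codon 3 CUU (Leu): third position 4-fold.
Codon 4 GAG (Glu): third position 2-fold.
Codon 5 ACG (Thr): third position 4-fold.
Codon 6 CGC (Arg): third position 4-fold.
Codon 7 UCC (Ser): third position 4-fold.
Codon 8 UCA (Ser): third position 4-fold.
Codon 9 AUU (Ile): third position 3-fold.
Four-fold degenerate third positions: 7.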